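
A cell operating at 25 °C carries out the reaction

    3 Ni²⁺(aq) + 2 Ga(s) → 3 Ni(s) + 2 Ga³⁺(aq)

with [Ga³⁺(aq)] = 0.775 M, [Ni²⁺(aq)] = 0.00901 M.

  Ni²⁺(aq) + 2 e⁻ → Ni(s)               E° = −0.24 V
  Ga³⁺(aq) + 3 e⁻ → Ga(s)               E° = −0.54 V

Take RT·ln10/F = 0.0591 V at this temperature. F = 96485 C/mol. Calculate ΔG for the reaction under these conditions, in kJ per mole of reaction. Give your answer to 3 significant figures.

−140 kJ/mol

With Ni²⁺/Ni reduced at the cathode, E°cell = −0.24 − (−0.54) = +0.30 V and n = 6.
Q = [Ga³⁺(aq)]^2 / [Ni²⁺(aq)]^3 = 8.21×10^5, so log Q = 5.914 and E = +0.30 − (0.0591/6)(5.914) = +0.2417 V.
Finally ΔG = −nFE = −(6)(96485 C/mol)(+0.2417 V) = −140 kJ/mol.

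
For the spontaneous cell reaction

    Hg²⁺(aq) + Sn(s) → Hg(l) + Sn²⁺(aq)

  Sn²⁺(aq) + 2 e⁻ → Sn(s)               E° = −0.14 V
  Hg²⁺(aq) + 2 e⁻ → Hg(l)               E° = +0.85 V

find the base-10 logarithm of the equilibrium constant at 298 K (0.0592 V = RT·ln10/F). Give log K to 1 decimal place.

The Hg²⁺/Hg couple is reduced (cathode); E°cell = +0.85 − (−0.14) = +0.99 V with n = 2.
At equilibrium E = 0, so log K = nE°cell / 0.0592 = (2)(+0.99) / 0.0592 = 33.4.

log K = 33.4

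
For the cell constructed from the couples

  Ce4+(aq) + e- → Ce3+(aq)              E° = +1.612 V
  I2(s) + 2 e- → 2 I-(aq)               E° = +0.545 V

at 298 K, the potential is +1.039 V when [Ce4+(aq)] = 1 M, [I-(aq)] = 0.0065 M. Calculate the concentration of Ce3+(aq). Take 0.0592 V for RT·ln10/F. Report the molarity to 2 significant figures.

0.019 M

The Ce⁴⁺/Ce³⁺ couple has the larger reduction potential, so it is the cathode: E°cell = +1.612 − (+0.545) = +1.067 V and n = 2.
Rearranging E = E° − (0.0592/n)·log Q gives log Q = 2(+1.067 − (+1.039))/0.0592 = 0.946.
The balanced reaction is 2 Ce4+(aq) + 2 I-(aq) → 2 Ce3+(aq) + I2(s), so Q = [Ce3+(aq)]^2 / ([Ce4+(aq)]^2·[I-(aq)]^2).
Isolating [Ce3+(aq)] in Q = 10^{0.946} yields log [Ce3+(aq)] = −1.714, i.e. 0.019 M.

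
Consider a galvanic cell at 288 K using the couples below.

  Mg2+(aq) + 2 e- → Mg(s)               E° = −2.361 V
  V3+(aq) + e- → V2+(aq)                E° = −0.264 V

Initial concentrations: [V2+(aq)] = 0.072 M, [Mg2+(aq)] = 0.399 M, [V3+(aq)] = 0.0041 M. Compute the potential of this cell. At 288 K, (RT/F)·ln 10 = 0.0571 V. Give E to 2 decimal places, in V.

+2.04 V

Since E°(V³⁺/V²⁺) > E°(Mg²⁺/Mg), V³⁺/V²⁺ serves as the cathode.
E°cell = −0.264 − (−2.361) = +2.097 V, with n = 2 electrons transferred.
Balancing gives 2 V3+(aq) + Mg(s) → 2 V2+(aq) + Mg2+(aq); hence Q = ([V2+(aq)]^2·[Mg2+(aq)]) / [V3+(aq)]^2 = 123 (log Q = 2.090).
By the Nernst equation, E = +2.097 − (0.0571/2)·(2.090) = +2.04 V.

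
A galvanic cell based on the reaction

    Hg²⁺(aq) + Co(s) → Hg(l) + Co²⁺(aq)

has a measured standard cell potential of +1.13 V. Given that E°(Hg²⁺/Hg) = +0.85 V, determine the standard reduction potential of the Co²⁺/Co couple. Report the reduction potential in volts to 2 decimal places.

In the reaction as written the Hg²⁺/Hg couple is reduced (cathode) and Co²⁺/Co is oxidized (anode), so E°cell = E°(Hg²⁺/Hg) − E°(Co²⁺/Co).
E°(Co²⁺/Co) = E°(cathode) − E°cell = +0.85 − (+1.13) = −0.28 V.

−0.28 V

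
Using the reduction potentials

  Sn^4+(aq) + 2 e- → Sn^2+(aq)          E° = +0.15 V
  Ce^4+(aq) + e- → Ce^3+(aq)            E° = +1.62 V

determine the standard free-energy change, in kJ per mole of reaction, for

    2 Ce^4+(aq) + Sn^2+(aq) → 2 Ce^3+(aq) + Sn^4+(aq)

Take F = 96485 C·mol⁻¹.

−284 kJ/mol

In the reaction as written Ce^4+(aq) is reduced, so the Ce⁴⁺/Ce³⁺ couple is the cathode and Sn⁴⁺/Sn²⁺ is the anode.
E°cell = +1.62 − (+0.15) = +1.47 V; balancing electrons gives n = 2.
ΔG° = −nFE°cell = −(2)(96485)(+1.47) J/mol = −284 kJ/mol.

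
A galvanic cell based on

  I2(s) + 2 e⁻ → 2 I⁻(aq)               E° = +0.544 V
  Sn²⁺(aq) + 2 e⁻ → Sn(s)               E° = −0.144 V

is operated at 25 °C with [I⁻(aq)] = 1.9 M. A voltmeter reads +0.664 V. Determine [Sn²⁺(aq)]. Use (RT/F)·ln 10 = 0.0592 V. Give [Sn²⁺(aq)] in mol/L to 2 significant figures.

1.8 M

The I₂/I⁻ couple has the larger reduction potential, so it is the cathode: E°cell = +0.544 − (−0.144) = +0.688 V and n = 2.
Rearranging E = E° − (0.0592/n)·log Q gives log Q = 2(+0.688 − (+0.664))/0.0592 = 0.811.
The balanced reaction is I2(s) + Sn(s) → 2 I⁻(aq) + Sn²⁺(aq), so Q = [I⁻(aq)]^2·[Sn²⁺(aq)].
Isolating [Sn²⁺(aq)] in Q = 10^{0.811} yields log [Sn²⁺(aq)] = 0.253, i.e. 1.8 M.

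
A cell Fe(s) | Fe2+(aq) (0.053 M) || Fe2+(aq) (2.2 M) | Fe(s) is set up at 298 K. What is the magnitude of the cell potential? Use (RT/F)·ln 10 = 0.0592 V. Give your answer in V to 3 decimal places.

For a concentration cell E°cell = 0, since both electrodes use the same couple.
The compartment with the higher Fe2+(aq) concentration (2.2 M) acts as the cathode; ions are reduced there and produced at the dilute (0.053 M) anode.
With n = 2, Ecell = −(0.0592/2)·log([dilute]/[conc]) = −(0.0592/2)·log(0.053/2.2) = +0.048 V.

0.048 V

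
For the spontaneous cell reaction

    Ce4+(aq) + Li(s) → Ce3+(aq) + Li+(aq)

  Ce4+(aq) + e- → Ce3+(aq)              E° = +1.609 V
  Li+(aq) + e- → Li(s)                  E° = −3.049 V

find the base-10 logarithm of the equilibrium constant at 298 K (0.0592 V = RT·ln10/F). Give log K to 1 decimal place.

The Ce⁴⁺/Ce³⁺ couple is reduced (cathode); E°cell = +1.609 − (−3.049) = +4.658 V with n = 1.
At equilibrium E = 0, so log K = nE°cell / 0.0592 = (1)(+4.658) / 0.0592 = 78.7.

log K = 78.7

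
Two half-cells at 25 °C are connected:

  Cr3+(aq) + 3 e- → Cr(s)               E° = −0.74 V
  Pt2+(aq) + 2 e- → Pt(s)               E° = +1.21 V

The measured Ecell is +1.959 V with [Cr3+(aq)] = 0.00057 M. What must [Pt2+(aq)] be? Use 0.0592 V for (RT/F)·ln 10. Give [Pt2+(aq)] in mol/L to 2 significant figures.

The Pt²⁺/Pt couple has the larger reduction potential, so it is the cathode: E°cell = +1.21 − (−0.74) = +1.95 V and n = 6.
From the Nernst equation, log Q = n(E° − E)/0.0592 = 6·(+1.95 − (+1.959))/0.0592 = −0.912.
The balanced reaction is 3 Pt2+(aq) + 2 Cr(s) → 3 Pt(s) + 2 Cr3+(aq), so Q = [Cr3+(aq)]^2 / [Pt2+(aq)]^3.
Substituting the known concentrations and solving, log [Pt2+(aq)] = −1.859 and [Pt2+(aq)] = 0.014 M.

0.014 M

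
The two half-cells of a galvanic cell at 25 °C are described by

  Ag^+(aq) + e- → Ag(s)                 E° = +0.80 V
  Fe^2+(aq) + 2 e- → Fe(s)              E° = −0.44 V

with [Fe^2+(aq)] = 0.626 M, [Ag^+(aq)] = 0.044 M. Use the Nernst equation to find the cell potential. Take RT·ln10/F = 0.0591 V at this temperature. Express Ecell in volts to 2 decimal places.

Ag⁺/Ag is reduced (cathode, E° = +0.80 V) and Fe²⁺/Fe is oxidized (anode).
E°cell = E°cat − E°an = +0.80 − (−0.44) = +1.24 V; n = 2.
The balanced reaction is 2 Ag^+(aq) + Fe(s) → 2 Ag(s) + Fe^2+(aq), so Q = [Fe^2+(aq)] / [Ag^+(aq)]^2 = 323 and log Q = 2.510.
Applying E = E° − (RT ln10/nF)·log Q gives +1.24 − (0.0591/2)(2.510) = +1.17 V.

+1.17 V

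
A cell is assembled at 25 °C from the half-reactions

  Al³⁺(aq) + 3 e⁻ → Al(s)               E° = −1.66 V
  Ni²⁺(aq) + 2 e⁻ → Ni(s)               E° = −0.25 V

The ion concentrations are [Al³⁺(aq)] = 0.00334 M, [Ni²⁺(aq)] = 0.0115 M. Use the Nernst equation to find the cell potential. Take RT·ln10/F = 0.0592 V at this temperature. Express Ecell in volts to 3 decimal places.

+1.401 V

The Ni²⁺/Ni couple has the more positive E°, so it is the cathode; Al³⁺/Al is the anode.
E°cell = −0.25 − (−1.66) = +1.41 V, with n = 6 electrons transferred.
Balancing gives 3 Ni²⁺(aq) + 2 Al(s) → 3 Ni(s) + 2 Al³⁺(aq); hence Q = [Al³⁺(aq)]^2 / [Ni²⁺(aq)]^3 = 7.33 (log Q = 0.865).
Applying E = E° − (RT ln10/nF)·log Q gives +1.41 − (0.0592/6)(0.865) = +1.401 V.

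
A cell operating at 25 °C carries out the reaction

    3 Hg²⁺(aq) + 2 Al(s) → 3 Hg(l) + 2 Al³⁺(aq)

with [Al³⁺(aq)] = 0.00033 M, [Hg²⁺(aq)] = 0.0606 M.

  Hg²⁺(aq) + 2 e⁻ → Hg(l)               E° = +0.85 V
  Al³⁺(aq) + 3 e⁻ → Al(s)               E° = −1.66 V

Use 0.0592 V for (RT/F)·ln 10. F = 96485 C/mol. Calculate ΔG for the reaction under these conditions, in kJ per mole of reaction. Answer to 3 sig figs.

The standard cell potential is +0.85 − (−1.66) = +2.51 V, with n = 6 electrons in the balanced equation.
The reaction quotient is [Al³⁺(aq)]^2 / [Hg²⁺(aq)]^3 = 0.000489; by Nernst, E = +2.51 − (0.0592/6)(−3.310) = +2.5427 V.
ΔG = −nFE = −(6)(96485)(+2.5427) J/mol = −1470 kJ/mol.

−1470 kJ/mol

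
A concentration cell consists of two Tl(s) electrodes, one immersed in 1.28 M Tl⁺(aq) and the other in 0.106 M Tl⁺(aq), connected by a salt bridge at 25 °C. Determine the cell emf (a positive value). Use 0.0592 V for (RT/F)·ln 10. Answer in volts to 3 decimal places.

0.064 V

For a concentration cell E°cell = 0, since both electrodes use the same couple.
The compartment with the higher Tl⁺(aq) concentration (1.28 M) acts as the cathode; ions are reduced there and produced at the dilute (0.106 M) anode.
With n = 1, Ecell = −(0.0592/1)·log([dilute]/[conc]) = −(0.0592/1)·log(0.106/1.28) = +0.064 V.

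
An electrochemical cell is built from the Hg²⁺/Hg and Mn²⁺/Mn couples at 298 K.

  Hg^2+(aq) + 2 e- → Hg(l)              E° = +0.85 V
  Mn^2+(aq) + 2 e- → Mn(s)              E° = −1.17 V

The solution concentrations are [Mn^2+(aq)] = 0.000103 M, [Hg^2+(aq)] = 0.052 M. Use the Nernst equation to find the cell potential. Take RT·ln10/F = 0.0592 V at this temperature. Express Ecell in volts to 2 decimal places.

+2.10 V

The Hg²⁺/Hg couple has the more positive E°, so it is the cathode; Mn²⁺/Mn is the anode.
E°cell = +0.85 − (−1.17) = +2.02 V, with n = 2 electrons transferred.
Balancing gives Hg^2+(aq) + Mn(s) → Hg(l) + Mn^2+(aq); hence Q = [Mn^2+(aq)] / [Hg^2+(aq)] = 0.00198 (log Q = −2.703).
By the Nernst equation, E = +2.02 − (0.0592/2)·(−2.703) = +2.10 V.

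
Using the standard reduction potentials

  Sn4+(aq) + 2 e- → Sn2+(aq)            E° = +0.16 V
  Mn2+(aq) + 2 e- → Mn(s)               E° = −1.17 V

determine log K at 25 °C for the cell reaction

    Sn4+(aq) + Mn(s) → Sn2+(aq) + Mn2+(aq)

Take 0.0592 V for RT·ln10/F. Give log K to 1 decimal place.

The Sn⁴⁺/Sn²⁺ couple is reduced (cathode); E°cell = +0.16 − (−1.17) = +1.33 V with n = 2.
At equilibrium E = 0, so log K = nE°cell / 0.0592 = (2)(+1.33) / 0.0592 = 44.9.

log K = 44.9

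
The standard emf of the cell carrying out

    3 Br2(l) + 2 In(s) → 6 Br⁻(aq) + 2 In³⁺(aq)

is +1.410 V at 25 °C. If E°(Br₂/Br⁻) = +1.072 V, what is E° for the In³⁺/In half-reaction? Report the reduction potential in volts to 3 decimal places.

−0.338 V

In the reaction as written the Br₂/Br⁻ couple is reduced (cathode) and In³⁺/In is oxidized (anode), so E°cell = E°(Br₂/Br⁻) − E°(In³⁺/In).
E°(In³⁺/In) = E°(cathode) − E°cell = +1.072 − (+1.410) = −0.338 V.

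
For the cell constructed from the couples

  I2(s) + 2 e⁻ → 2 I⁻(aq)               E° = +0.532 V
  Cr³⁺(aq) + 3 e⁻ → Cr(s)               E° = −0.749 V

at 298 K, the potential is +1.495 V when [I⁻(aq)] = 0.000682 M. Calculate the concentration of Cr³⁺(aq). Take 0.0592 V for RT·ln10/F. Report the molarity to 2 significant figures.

0.045 M

With I₂/I⁻ at the cathode and Cr³⁺/Cr at the anode, E°cell = +0.532 − (−0.749) = +1.281 V (n = 6).
Since E = E° − (0.0592/n)·log Q, log Q = n(E° − E)/0.0592 = −21.689.
For 3 I2(s) + 2 Cr(s) → 6 I⁻(aq) + 2 Cr³⁺(aq), the reaction quotient is Q = [I⁻(aq)]^6·[Cr³⁺(aq)]^2.
Substituting the known concentrations and solving, log [Cr³⁺(aq)] = −1.346 and [Cr³⁺(aq)] = 0.045 M.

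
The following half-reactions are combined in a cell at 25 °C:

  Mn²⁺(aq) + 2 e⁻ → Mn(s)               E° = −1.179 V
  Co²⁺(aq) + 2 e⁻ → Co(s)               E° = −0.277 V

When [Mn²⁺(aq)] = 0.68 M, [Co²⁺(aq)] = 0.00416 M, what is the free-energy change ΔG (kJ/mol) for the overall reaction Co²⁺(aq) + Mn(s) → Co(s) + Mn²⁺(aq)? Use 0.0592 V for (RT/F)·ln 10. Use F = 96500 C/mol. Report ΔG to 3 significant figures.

With Co²⁺/Co reduced at the cathode, E°cell = −0.277 − (−1.179) = +0.902 V and n = 2.
Q = [Mn²⁺(aq)] / [Co²⁺(aq)] = 163, so log Q = 2.213 and E = +0.902 − (0.0592/2)(2.213) = +0.8365 V.
Then ΔG = −nFE = −2 × 96500 × +0.8365 J/mol = −161 kJ/mol.

−161 kJ/mol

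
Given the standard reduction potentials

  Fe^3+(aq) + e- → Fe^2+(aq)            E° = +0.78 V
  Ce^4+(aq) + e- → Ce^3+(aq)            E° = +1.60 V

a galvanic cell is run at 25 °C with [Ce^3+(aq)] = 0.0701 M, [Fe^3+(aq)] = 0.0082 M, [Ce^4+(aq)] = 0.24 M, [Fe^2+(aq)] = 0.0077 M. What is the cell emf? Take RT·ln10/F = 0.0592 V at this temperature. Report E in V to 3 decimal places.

Ce⁴⁺/Ce³⁺ is reduced (cathode, E° = +1.60 V) and Fe³⁺/Fe²⁺ is oxidized (anode).
The standard potential is +1.60 − (+0.78) = +0.82 V and the balanced reaction transfers n = 1 electron.
Balancing gives Ce^4+(aq) + Fe^2+(aq) → Ce^3+(aq) + Fe^3+(aq); hence Q = ([Ce^3+(aq)]·[Fe^3+(aq)]) / ([Ce^4+(aq)]·[Fe^2+(aq)]) = 0.311 (log Q = −0.507).
Applying E = E° − (RT ln10/nF)·log Q gives +0.82 − (0.0592/1)(−0.507) = +0.850 V.

+0.850 V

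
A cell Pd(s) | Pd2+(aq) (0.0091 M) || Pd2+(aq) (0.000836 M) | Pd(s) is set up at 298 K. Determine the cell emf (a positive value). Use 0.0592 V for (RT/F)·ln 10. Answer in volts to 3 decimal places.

0.031 V

For a concentration cell E°cell = 0, since both electrodes use the same couple.
The compartment with the higher Pd2+(aq) concentration (0.0091 M) acts as the cathode; ions are reduced there and produced at the dilute (0.000836 M) anode.
With n = 2, Ecell = −(0.0592/2)·log([dilute]/[conc]) = −(0.0592/2)·log(0.000836/0.0091) = +0.031 V.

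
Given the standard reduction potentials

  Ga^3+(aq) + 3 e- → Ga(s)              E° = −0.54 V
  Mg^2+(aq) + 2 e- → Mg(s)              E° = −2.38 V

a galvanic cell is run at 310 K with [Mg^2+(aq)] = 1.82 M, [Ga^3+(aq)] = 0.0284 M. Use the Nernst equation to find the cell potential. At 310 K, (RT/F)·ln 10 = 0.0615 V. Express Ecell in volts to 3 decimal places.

Since E°(Ga³⁺/Ga) > E°(Mg²⁺/Mg), Ga³⁺/Ga serves as the cathode.
E°cell = −0.54 − (−2.38) = +1.84 V, with n = 6 electrons transferred.
For the overall reaction 2 Ga^3+(aq) + 3 Mg(s) → 2 Ga(s) + 3 Mg^2+(aq), Q = [Mg^2+(aq)]^3 / [Ga^3+(aq)]^2 = 7.47×10^3, giving log Q = 3.874.
E = E° − (0.0615/n)·log Q = +1.84 − (0.0615/6)(3.874) = +1.800 V.

+1.800 V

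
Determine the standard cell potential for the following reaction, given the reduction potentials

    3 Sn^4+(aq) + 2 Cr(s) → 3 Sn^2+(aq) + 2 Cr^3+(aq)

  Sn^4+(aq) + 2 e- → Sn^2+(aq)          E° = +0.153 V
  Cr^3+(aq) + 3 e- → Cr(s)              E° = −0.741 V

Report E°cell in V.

+0.894 V

In the reaction as written, Sn^4+(aq) is reduced (cathode) and Cr^3+(aq) is produced by oxidation at the anode.
E°cell = E°(cathode) − E°(anode) = +0.153 − (−0.741) = +0.894 V.
The positive value indicates the reaction is spontaneous as written.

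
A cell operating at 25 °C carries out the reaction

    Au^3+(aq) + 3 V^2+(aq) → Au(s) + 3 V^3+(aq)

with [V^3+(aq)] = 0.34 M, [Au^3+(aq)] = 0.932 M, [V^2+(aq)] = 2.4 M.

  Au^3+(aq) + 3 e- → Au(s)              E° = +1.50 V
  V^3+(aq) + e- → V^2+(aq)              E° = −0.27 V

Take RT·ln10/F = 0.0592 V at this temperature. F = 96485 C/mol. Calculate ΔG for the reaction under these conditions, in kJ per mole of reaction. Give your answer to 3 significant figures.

The standard cell potential is +1.50 − (−0.27) = +1.77 V, with n = 3 electrons in the balanced equation.
Q = [V^3+(aq)]^3 / ([Au^3+(aq)]·[V^2+(aq)]^3) = 0.00305, so log Q = −2.516 and E = +1.77 − (0.0592/3)(−2.516) = +1.8196 V.
ΔG = −nFE = −(3)(96485)(+1.8196) J/mol = −527 kJ/mol.

−527 kJ/mol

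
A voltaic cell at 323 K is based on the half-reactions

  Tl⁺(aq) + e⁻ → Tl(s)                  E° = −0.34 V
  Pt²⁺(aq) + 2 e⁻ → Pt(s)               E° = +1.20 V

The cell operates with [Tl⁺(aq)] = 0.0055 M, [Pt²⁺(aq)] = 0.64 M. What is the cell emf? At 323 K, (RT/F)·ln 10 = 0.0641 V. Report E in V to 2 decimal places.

Pt²⁺/Pt is reduced (cathode, E° = +1.20 V) and Tl⁺/Tl is oxidized (anode).
E°cell = +1.20 − (−0.34) = +1.54 V, with n = 2 electrons transferred.
The balanced reaction is Pt²⁺(aq) + 2 Tl(s) → Pt(s) + 2 Tl⁺(aq), so Q = [Tl⁺(aq)]^2 / [Pt²⁺(aq)] = 4.73×10^−5 and log Q = −4.325.
E = E° − (0.0641/n)·log Q = +1.54 − (0.0641/2)(−4.325) = +1.68 V.

+1.68 V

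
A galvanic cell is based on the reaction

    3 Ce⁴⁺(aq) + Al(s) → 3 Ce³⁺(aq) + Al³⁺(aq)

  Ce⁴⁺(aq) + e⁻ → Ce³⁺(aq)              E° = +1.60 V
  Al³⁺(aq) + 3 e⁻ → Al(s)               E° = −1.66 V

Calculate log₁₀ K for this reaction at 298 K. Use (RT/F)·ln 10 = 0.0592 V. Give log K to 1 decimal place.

The Ce⁴⁺/Ce³⁺ couple is reduced (cathode); E°cell = +1.60 − (−1.66) = +3.26 V with n = 3.
At equilibrium E = 0, so log K = nE°cell / 0.0592 = (3)(+3.26) / 0.0592 = 165.2.

log K = 165.2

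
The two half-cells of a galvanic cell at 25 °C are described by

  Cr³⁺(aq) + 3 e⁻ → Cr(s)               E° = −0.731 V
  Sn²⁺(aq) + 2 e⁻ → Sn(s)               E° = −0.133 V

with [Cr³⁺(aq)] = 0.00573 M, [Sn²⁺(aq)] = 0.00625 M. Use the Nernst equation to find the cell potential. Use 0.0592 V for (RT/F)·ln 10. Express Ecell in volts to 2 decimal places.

Since E°(Sn²⁺/Sn) > E°(Cr³⁺/Cr), Sn²⁺/Sn serves as the cathode.
E°cell = −0.133 − (−0.731) = +0.598 V, with n = 6 electrons transferred.
Balancing gives 3 Sn²⁺(aq) + 2 Cr(s) → 3 Sn(s) + 2 Cr³⁺(aq); hence Q = [Cr³⁺(aq)]^2 / [Sn²⁺(aq)]^3 = 134 (log Q = 2.129).
E = E° − (0.0592/n)·log Q = +0.598 − (0.0592/6)(2.129) = +0.58 V.

+0.58 V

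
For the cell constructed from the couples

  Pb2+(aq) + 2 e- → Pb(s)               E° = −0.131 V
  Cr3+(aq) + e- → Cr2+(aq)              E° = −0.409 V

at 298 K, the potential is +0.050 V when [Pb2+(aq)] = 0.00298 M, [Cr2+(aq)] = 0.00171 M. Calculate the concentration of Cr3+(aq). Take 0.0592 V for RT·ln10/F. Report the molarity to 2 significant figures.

0.66 M

The Pb²⁺/Pb couple has the larger reduction potential, so it is the cathode: E°cell = −0.131 − (−0.409) = +0.278 V and n = 2.
From the Nernst equation, log Q = n(E° − E)/0.0592 = 2·(+0.278 − (+0.050))/0.0592 = 7.703.
Balancing electrons gives Pb2+(aq) + 2 Cr2+(aq) → Pb(s) + 2 Cr3+(aq); thus Q = [Cr3+(aq)]^2 / ([Pb2+(aq)]·[Cr2+(aq)]^2).
Substituting the known concentrations and solving, log [Cr3+(aq)] = −0.178 and [Cr3+(aq)] = 0.66 M.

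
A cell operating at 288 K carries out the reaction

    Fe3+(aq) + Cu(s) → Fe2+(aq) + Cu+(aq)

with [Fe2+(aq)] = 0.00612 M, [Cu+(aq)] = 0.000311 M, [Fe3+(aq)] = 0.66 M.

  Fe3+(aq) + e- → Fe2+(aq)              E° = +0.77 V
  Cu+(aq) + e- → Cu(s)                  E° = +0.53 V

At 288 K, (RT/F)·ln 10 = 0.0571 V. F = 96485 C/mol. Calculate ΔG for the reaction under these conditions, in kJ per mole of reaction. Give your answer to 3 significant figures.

The standard cell potential is +0.77 − (+0.53) = +0.24 V, with n = 1 electron in the balanced equation.
The reaction quotient is ([Fe2+(aq)]·[Cu+(aq)]) / [Fe3+(aq)] = 2.88×10^−6; by Nernst, E = +0.24 − (0.0571/1)(−5.540) = +0.5563 V.
Finally ΔG = −nFE = −(1)(96485 C/mol)(+0.5563 V) = −53.7 kJ/mol.

−53.7 kJ/mol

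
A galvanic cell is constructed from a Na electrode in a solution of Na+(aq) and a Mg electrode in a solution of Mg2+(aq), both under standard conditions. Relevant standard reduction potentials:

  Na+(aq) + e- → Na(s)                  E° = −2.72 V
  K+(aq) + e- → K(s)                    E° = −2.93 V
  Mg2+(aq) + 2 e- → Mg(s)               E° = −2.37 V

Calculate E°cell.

+0.35 V

The Mg²⁺/Mg couple has the higher E°, so Mg ion is reduced (cathode) and Na is oxidized (anode).
E°cell = E°(cathode) − E°(anode) = −2.37 − (−2.72) = +0.35 V.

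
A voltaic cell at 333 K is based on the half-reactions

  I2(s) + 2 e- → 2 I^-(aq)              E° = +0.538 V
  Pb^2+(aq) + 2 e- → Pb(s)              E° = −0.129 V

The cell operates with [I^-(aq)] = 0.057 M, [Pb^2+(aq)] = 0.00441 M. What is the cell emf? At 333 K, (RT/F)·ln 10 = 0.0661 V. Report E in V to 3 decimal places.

+0.827 V

I₂/I⁻ is reduced (cathode, E° = +0.538 V) and Pb²⁺/Pb is oxidized (anode).
E°cell = +0.538 − (−0.129) = +0.667 V, with n = 2 electrons transferred.
For the overall reaction I2(s) + Pb(s) → 2 I^-(aq) + Pb^2+(aq), Q = [I^-(aq)]^2·[Pb^2+(aq)] = 1.43×10^−5, giving log Q = −4.844.
By the Nernst equation, E = +0.667 − (0.0661/2)·(−4.844) = +0.827 V.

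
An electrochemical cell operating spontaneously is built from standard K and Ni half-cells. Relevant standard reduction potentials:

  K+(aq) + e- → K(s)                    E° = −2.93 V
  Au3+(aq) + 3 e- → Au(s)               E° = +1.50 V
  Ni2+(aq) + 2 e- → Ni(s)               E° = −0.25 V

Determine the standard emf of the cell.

The Ni²⁺/Ni couple has the higher E°, so Ni ion is reduced (cathode) and K is oxidized (anode).
E°cell = E°(cathode) − E°(anode) = −0.25 − (−2.93) = +2.68 V.

+2.68 V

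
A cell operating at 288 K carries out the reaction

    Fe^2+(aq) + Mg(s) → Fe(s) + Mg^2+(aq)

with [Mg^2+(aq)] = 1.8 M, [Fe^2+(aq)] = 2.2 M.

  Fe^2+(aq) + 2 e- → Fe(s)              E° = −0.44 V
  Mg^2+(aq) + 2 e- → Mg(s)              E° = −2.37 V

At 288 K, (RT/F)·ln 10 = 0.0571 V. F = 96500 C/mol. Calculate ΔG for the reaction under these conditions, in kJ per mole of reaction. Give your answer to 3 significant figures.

E°cell = −0.44 − (−2.37) = +1.93 V; the balanced reaction transfers n = 2 electrons.
Here Q = [Mg^2+(aq)] / [Fe^2+(aq)] = 0.818 (log Q = −0.087), giving E = +1.93 − (0.0571/2)·(−0.087) = +1.9325 V.
ΔG = −nFE = −(2)(96500)(+1.9325) J/mol = −373 kJ/mol.

−373 kJ/mol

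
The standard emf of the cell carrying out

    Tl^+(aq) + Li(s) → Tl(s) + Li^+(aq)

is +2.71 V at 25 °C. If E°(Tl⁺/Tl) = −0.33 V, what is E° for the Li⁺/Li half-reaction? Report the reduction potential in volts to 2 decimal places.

−3.04 V

In the reaction as written the Tl⁺/Tl couple is reduced (cathode) and Li⁺/Li is oxidized (anode), so E°cell = E°(Tl⁺/Tl) − E°(Li⁺/Li).
E°(Li⁺/Li) = E°(cathode) − E°cell = −0.33 − (+2.71) = −3.04 V.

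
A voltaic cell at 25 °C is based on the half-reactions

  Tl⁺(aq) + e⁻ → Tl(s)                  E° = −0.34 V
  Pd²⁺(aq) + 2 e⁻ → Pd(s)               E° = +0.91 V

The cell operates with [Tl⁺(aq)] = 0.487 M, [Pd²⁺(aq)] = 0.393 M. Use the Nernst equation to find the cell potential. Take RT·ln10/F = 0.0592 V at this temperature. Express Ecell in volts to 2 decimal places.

Pd²⁺/Pd is reduced (cathode, E° = +0.91 V) and Tl⁺/Tl is oxidized (anode).
E°cell = +0.91 − (−0.34) = +1.25 V, with n = 2 electrons transferred.
For the overall reaction Pd²⁺(aq) + 2 Tl(s) → Pd(s) + 2 Tl⁺(aq), Q = [Tl⁺(aq)]^2 / [Pd²⁺(aq)] = 0.603, giving log Q = −0.219.
By the Nernst equation, E = +1.25 − (0.0592/2)·(−0.219) = +1.26 V.

+1.26 V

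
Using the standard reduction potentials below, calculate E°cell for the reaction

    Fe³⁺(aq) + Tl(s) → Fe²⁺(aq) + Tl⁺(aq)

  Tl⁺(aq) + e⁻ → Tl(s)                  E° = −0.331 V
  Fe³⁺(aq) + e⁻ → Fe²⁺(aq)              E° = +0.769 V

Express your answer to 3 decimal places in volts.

In the reaction as written, Fe³⁺(aq) is reduced (cathode) and Tl⁺(aq) is produced by oxidation at the anode.
E°cell = E°(cathode) − E°(anode) = +0.769 − (−0.331) = +1.100 V.

+1.100 V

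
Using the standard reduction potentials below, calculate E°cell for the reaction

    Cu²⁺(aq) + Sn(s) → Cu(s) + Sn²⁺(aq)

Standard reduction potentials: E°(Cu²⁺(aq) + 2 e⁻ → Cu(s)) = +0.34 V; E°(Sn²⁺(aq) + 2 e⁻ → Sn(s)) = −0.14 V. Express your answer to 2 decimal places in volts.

Cu²⁺(aq) gains electrons, so the Cu²⁺/Cu couple is the cathode; the Sn²⁺/Sn couple is the anode.
E°cell = E°(cathode) − E°(anode) = +0.34 − (−0.14) = +0.48 V.

+0.48 V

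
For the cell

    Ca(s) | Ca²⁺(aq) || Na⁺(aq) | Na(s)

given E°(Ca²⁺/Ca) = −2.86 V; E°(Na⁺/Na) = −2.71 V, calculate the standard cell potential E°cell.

By convention the left-hand electrode in cell notation is the anode (oxidation) and the right-hand electrode is the cathode (reduction).
E°cell = E°(right) − E°(left) = −2.71 − (−2.86) = +0.15 V.

+0.15 V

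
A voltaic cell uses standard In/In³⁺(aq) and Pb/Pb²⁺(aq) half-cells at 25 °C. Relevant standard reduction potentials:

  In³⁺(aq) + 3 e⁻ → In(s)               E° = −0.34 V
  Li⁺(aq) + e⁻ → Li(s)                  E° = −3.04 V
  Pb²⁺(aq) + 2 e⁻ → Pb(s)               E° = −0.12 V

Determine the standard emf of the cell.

Of the two couples in this cell, the one with the more positive reduction potential is reduced at the cathode: here that is Pb²⁺/Pb (−0.12 V); In³⁺/In (−0.34 V) is the anode.
E°cell = E°(cathode) − E°(anode) = −0.12 − (−0.34) = +0.22 V.

+0.22 V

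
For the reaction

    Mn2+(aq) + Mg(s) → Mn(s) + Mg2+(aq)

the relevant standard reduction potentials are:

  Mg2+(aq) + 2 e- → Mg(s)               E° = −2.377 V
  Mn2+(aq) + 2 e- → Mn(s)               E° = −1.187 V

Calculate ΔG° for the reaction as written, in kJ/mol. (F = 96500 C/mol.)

−230 kJ/mol

In the reaction as written Mn2+(aq) is reduced, so the Mn²⁺/Mn couple is the cathode and Mg²⁺/Mg is the anode.
E°cell = −1.187 − (−2.377) = +1.190 V; balancing electrons gives n = 2.
ΔG° = −nFE°cell = −(2)(96500)(+1.190) J/mol = −230 kJ/mol.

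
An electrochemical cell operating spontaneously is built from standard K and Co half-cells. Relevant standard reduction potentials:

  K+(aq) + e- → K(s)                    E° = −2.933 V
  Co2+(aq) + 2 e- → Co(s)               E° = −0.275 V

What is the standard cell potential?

Of the two couples in this cell, the one with the more positive reduction potential is reduced at the cathode: here that is Co²⁺/Co (−0.275 V); K⁺/K (−2.933 V) is the anode.
E°cell = E°(cathode) − E°(anode) = −0.275 − (−2.933) = +2.658 V.

+2.658 V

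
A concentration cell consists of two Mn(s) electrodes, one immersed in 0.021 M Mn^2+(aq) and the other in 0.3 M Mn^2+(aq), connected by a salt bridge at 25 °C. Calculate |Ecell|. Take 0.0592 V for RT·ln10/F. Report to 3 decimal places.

For a concentration cell E°cell = 0, since both electrodes use the same couple.
The compartment with the higher Mn^2+(aq) concentration (0.3 M) acts as the cathode; ions are reduced there and produced at the dilute (0.021 M) anode.
With n = 2, Ecell = −(0.0592/2)·log([dilute]/[conc]) = −(0.0592/2)·log(0.021/0.3) = +0.034 V.

0.034 V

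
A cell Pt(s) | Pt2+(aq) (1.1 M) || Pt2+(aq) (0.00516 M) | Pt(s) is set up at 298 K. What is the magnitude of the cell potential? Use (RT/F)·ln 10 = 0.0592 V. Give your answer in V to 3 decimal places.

0.069 V

For a concentration cell E°cell = 0, since both electrodes use the same couple.
The compartment with the higher Pt2+(aq) concentration (1.1 M) acts as the cathode; ions are reduced there and produced at the dilute (0.00516 M) anode.
With n = 2, Ecell = −(0.0592/2)·log([dilute]/[conc]) = −(0.0592/2)·log(0.00516/1.1) = +0.069 V.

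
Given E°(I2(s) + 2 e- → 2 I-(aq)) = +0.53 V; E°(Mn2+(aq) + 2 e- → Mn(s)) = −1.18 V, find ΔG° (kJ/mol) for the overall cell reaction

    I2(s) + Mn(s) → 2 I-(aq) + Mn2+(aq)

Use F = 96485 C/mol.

−330 kJ/mol

In the reaction as written I2(s) is reduced, so the I₂/I⁻ couple is the cathode and Mn²⁺/Mn is the anode.
E°cell = +0.53 − (−1.18) = +1.71 V; balancing electrons gives n = 2.
ΔG° = −nFE°cell = −(2)(96485)(+1.71) J/mol = −330 kJ/mol.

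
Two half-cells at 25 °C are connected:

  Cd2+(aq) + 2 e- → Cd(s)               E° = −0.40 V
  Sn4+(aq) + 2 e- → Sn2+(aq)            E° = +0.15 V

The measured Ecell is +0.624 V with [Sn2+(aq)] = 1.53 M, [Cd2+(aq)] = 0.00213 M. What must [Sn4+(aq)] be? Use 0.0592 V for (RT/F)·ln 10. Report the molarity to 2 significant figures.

1.0 M

With Sn⁴⁺/Sn²⁺ at the cathode and Cd²⁺/Cd at the anode, E°cell = +0.15 − (−0.40) = +0.55 V (n = 2).
From the Nernst equation, log Q = n(E° − E)/0.0592 = 2·(+0.55 − (+0.624))/0.0592 = −2.500.
Balancing electrons gives Sn4+(aq) + Cd(s) → Sn2+(aq) + Cd2+(aq); thus Q = ([Sn2+(aq)]·[Cd2+(aq)]) / [Sn4+(aq)].
Substituting the known concentrations and solving, log [Sn4+(aq)] = 0.013 and [Sn4+(aq)] = 1.0 M.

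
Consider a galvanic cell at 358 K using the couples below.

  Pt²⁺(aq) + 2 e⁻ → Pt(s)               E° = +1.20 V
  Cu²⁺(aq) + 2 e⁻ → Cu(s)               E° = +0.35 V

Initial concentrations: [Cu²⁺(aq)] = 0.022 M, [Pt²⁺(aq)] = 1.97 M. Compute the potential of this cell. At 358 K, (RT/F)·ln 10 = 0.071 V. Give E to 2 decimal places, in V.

Since E°(Pt²⁺/Pt) > E°(Cu²⁺/Cu), Pt²⁺/Pt serves as the cathode.
E°cell = +1.20 − (+0.35) = +0.85 V, with n = 2 electrons transferred.
Balancing gives Pt²⁺(aq) + Cu(s) → Pt(s) + Cu²⁺(aq); hence Q = [Cu²⁺(aq)] / [Pt²⁺(aq)] = 0.0112 (log Q = −1.952).
By the Nernst equation, E = +0.85 − (0.071/2)·(−1.952) = +0.92 V.

+0.92 V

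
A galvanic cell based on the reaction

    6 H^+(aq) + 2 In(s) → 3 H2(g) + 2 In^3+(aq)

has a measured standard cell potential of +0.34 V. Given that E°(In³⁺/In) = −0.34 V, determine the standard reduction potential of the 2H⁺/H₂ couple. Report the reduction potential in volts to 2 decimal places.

+0.00 V

In the reaction as written the 2H⁺/H₂ couple is reduced (cathode) and In³⁺/In is oxidized (anode), so E°cell = E°(2H⁺/H₂) − E°(In³⁺/In).
E°(2H⁺/H₂) = E°cell + E°(anode) = +0.34 + (−0.34) = +0.00 V.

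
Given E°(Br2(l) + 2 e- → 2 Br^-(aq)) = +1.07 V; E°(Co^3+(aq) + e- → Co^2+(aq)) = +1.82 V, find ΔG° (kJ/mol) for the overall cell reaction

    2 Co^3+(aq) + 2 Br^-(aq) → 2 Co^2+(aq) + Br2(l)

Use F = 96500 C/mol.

−145 kJ/mol

In the reaction as written Co^3+(aq) is reduced, so the Co³⁺/Co²⁺ couple is the cathode and Br₂/Br⁻ is the anode.
E°cell = +1.82 − (+1.07) = +0.75 V; balancing electrons gives n = 2.
ΔG° = −nFE°cell = −(2)(96500)(+0.75) J/mol = −145 kJ/mol.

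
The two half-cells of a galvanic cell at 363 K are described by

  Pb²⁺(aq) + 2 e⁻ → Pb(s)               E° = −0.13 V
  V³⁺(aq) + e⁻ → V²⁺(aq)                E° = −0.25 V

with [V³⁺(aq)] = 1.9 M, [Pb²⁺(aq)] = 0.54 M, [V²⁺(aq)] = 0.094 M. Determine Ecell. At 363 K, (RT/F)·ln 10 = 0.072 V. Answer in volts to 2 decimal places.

The Pb²⁺/Pb couple has the more positive E°, so it is the cathode; V³⁺/V²⁺ is the anode.
E°cell = E°cat − E°an = −0.13 − (−0.25) = +0.12 V; n = 2.
For the overall reaction Pb²⁺(aq) + 2 V²⁺(aq) → Pb(s) + 2 V³⁺(aq), Q = [V³⁺(aq)]^2 / ([Pb²⁺(aq)]·[V²⁺(aq)]^2) = 757, giving log Q = 2.879.
Applying E = E° − (RT ln10/nF)·log Q gives +0.12 − (0.072/2)(2.879) = +0.02 V.

+0.02 V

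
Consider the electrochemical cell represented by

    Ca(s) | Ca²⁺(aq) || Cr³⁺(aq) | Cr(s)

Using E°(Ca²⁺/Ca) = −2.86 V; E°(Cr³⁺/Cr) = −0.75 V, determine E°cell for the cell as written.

By convention the left-hand electrode in cell notation is the anode (oxidation) and the right-hand electrode is the cathode (reduction).
E°cell = E°(right) − E°(left) = −0.75 − (−2.86) = +2.11 V.

+2.11 V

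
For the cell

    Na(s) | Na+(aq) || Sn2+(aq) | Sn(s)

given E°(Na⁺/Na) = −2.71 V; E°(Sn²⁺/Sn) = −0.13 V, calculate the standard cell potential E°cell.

+2.58 V

By convention the left-hand electrode in cell notation is the anode (oxidation) and the right-hand electrode is the cathode (reduction).
E°cell = E°(right) − E°(left) = −0.13 − (−2.71) = +2.58 V.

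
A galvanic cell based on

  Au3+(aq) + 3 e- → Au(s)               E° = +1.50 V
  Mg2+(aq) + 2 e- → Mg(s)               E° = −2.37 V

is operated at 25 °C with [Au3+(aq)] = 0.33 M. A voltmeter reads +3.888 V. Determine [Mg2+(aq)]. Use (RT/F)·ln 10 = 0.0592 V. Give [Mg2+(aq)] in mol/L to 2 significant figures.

0.12 M

Au³⁺/Au is the cathode (higher E°); E°cell = +1.50 − (−2.37) = +3.87 V with n = 6.
Rearranging E = E° − (0.0592/n)·log Q gives log Q = 6(+3.87 − (+3.888))/0.0592 = −1.824.
For 2 Au3+(aq) + 3 Mg(s) → 2 Au(s) + 3 Mg2+(aq), the reaction quotient is Q = [Mg2+(aq)]^3 / [Au3+(aq)]^2.
Substituting the known concentrations and solving, log [Mg2+(aq)] = −0.929 and [Mg2+(aq)] = 0.12 M.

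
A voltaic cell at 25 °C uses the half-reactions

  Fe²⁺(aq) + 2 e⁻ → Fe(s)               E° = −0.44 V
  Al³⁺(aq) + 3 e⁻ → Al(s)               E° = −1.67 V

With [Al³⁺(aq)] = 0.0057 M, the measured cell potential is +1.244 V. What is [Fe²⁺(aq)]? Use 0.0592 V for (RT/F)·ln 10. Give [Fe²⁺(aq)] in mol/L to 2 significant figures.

0.095 M

With Fe²⁺/Fe at the cathode and Al³⁺/Al at the anode, E°cell = −0.44 − (−1.67) = +1.23 V (n = 6).
Since E = E° − (0.0592/n)·log Q, log Q = n(E° − E)/0.0592 = −1.419.
For 3 Fe²⁺(aq) + 2 Al(s) → 3 Fe(s) + 2 Al³⁺(aq), the reaction quotient is Q = [Al³⁺(aq)]^2 / [Fe²⁺(aq)]^3.
Substituting the known concentrations and solving, log [Fe²⁺(aq)] = −1.023 and [Fe²⁺(aq)] = 0.095 M.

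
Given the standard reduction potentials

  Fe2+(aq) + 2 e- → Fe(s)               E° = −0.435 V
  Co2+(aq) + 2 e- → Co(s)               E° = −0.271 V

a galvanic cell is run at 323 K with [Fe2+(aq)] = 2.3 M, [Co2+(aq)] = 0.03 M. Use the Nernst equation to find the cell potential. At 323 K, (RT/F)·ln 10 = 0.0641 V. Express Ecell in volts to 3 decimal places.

+0.104 V

Since E°(Co²⁺/Co) > E°(Fe²⁺/Fe), Co²⁺/Co serves as the cathode.
E°cell = −0.271 − (−0.435) = +0.164 V, with n = 2 electrons transferred.
The balanced reaction is Co2+(aq) + Fe(s) → Co(s) + Fe2+(aq), so Q = [Fe2+(aq)] / [Co2+(aq)] = 76.7 and log Q = 1.885.
Applying E = E° − (RT ln10/nF)·log Q gives +0.164 − (0.0641/2)(1.885) = +0.104 V.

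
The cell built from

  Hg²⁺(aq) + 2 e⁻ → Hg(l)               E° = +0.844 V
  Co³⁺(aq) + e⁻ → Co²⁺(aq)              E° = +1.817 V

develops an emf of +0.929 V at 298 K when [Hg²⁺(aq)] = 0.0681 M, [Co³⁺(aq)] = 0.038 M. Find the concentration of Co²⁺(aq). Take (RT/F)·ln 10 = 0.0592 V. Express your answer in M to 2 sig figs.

0.81 M

With Co³⁺/Co²⁺ at the cathode and Hg²⁺/Hg at the anode, E°cell = +1.817 − (+0.844) = +0.973 V (n = 2).
From the Nernst equation, log Q = n(E° − E)/0.0592 = 2·(+0.973 − (+0.929))/0.0592 = 1.486.
Balancing electrons gives 2 Co³⁺(aq) + Hg(l) → 2 Co²⁺(aq) + Hg²⁺(aq); thus Q = ([Co²⁺(aq)]^2·[Hg²⁺(aq)]) / [Co³⁺(aq)]^2.
Isolating [Co²⁺(aq)] in Q = 10^{1.486} yields log [Co²⁺(aq)] = −0.094, i.e. 0.81 M.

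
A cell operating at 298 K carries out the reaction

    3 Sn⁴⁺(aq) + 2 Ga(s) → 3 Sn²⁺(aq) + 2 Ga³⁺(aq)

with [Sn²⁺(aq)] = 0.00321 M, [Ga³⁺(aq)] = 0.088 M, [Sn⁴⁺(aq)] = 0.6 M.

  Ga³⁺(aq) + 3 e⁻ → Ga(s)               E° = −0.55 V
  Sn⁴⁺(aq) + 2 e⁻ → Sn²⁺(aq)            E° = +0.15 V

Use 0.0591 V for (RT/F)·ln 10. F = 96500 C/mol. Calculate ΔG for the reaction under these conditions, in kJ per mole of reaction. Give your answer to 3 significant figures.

E°cell = +0.15 − (−0.55) = +0.70 V; the balanced reaction transfers n = 6 electrons.
The reaction quotient is ([Sn²⁺(aq)]^3·[Ga³⁺(aq)]^2) / [Sn⁴⁺(aq)]^3 = 1.19×10^−9; by Nernst, E = +0.70 − (0.0591/6)(−8.926) = +0.7879 V.
Finally ΔG = −nFE = −(6)(96500 C/mol)(+0.7879 V) = −456 kJ/mol.

−456 kJ/mol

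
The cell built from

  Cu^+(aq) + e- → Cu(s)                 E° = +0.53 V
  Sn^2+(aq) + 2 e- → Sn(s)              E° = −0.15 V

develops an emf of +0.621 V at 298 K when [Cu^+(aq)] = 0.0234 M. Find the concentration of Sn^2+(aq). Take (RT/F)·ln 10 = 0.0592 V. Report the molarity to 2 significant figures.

With Cu⁺/Cu at the cathode and Sn²⁺/Sn at the anode, E°cell = +0.53 − (−0.15) = +0.68 V (n = 2).
Since E = E° − (0.0592/n)·log Q, log Q = n(E° − E)/0.0592 = 1.993.
For 2 Cu^+(aq) + Sn(s) → 2 Cu(s) + Sn^2+(aq), the reaction quotient is Q = [Sn^2+(aq)] / [Cu^+(aq)]^2.
Solving for the unknown gives log [Sn^2+(aq)] = −1.269, so [Sn^2+(aq)] ≈ 0.054 M.

0.054 M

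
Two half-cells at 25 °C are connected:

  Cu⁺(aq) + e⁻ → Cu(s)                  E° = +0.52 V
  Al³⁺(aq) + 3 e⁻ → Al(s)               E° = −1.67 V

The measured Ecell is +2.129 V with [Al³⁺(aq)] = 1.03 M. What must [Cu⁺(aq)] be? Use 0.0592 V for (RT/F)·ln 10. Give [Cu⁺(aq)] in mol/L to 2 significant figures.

The Cu⁺/Cu couple has the larger reduction potential, so it is the cathode: E°cell = +0.52 − (−1.67) = +2.19 V and n = 3.
Since E = E° − (0.0592/n)·log Q, log Q = n(E° − E)/0.0592 = 3.091.
The balanced reaction is 3 Cu⁺(aq) + Al(s) → 3 Cu(s) + Al³⁺(aq), so Q = [Al³⁺(aq)] / [Cu⁺(aq)]^3.
Solving for the unknown gives log [Cu⁺(aq)] = −1.026, so [Cu⁺(aq)] ≈ 0.094 M.

0.094 M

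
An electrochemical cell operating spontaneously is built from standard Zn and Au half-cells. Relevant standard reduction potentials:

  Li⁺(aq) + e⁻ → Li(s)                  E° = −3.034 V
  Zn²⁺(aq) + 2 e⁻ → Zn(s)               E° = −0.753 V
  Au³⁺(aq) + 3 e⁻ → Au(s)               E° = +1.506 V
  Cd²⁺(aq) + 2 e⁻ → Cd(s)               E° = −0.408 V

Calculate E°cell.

+2.259 V

Of the two couples in this cell, the one with the more positive reduction potential is reduced at the cathode: here that is Au³⁺/Au (+1.506 V); Zn²⁺/Zn (−0.753 V) is the anode.
E°cell = E°(cathode) − E°(anode) = +1.506 − (−0.753) = +2.259 V.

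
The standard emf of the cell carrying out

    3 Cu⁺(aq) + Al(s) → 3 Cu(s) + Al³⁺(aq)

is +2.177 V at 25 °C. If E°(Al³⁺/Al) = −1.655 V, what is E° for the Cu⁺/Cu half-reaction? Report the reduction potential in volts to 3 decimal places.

In the reaction as written the Cu⁺/Cu couple is reduced (cathode) and Al³⁺/Al is oxidized (anode), so E°cell = E°(Cu⁺/Cu) − E°(Al³⁺/Al).
E°(Cu⁺/Cu) = E°cell + E°(anode) = +2.177 + (−1.655) = +0.522 V.

+0.522 V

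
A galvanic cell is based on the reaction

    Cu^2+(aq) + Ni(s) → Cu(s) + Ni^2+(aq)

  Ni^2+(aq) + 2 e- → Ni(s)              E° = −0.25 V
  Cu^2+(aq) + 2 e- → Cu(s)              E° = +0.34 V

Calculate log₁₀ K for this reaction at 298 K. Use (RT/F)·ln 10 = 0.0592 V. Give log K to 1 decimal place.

log K = 19.9

The Cu²⁺/Cu couple is reduced (cathode); E°cell = +0.34 − (−0.25) = +0.59 V with n = 2.
At equilibrium E = 0, so log K = nE°cell / 0.0592 = (2)(+0.59) / 0.0592 = 19.9.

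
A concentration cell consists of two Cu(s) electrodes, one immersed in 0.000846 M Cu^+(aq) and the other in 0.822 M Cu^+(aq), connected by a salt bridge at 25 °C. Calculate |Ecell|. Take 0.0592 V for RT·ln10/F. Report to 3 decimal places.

0.177 V

For a concentration cell E°cell = 0, since both electrodes use the same couple.
The compartment with the higher Cu^+(aq) concentration (0.822 M) acts as the cathode; ions are reduced there and produced at the dilute (0.000846 M) anode.
With n = 1, Ecell = −(0.0592/1)·log([dilute]/[conc]) = −(0.0592/1)·log(0.000846/0.822) = +0.177 V.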